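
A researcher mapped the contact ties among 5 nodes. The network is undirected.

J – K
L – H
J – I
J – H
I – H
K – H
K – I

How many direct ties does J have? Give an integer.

3

J is directly tied to H, I, and K. That is 3 neighbors, so the degree of J is 3.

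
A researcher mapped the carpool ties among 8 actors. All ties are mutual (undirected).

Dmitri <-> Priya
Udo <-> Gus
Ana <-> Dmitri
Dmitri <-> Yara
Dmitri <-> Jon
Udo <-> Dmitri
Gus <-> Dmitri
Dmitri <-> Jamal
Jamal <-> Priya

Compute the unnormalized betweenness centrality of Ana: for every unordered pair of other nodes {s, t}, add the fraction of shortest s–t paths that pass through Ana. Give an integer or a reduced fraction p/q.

No shortest path between any pair of other nodes passes through Ana.
Summing the contributions gives betweenness(Ana) = 0.

0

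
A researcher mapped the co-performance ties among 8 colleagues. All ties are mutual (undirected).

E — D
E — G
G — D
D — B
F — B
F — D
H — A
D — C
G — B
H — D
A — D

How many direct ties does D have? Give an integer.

D is directly tied to A, B, C, E, F, G, and H. That is 7 neighbors, so the degree of D is 7.

7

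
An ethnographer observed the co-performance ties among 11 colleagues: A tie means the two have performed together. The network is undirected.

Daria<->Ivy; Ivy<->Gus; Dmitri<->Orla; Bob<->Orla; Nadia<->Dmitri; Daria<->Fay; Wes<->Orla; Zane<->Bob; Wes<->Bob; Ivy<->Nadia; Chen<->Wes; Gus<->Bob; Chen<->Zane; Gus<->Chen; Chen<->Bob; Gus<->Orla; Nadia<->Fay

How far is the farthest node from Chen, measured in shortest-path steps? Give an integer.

Distances from Chen: Bob:1, Daria:3, Dmitri:3, Fay:4, Gus:1, Ivy:2, Nadia:3, Orla:2, Wes:1, Zane:1.
The largest is 4 (to Fay), so the eccentricity of Chen is 4.

4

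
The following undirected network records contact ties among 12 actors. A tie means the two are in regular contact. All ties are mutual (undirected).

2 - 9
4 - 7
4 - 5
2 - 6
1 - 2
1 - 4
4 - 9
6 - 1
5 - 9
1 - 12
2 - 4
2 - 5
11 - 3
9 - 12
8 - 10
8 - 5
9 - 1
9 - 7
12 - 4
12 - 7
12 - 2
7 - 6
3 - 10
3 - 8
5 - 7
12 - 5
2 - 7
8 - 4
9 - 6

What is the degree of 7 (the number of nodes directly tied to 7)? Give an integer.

7 is directly tied to 2, 4, 5, 6, 9, and 12. That is 6 neighbors, so the degree of 7 is 6.

6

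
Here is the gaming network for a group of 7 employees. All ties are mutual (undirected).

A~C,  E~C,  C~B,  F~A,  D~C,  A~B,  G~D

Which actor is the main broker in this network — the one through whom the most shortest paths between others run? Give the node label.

Unnormalized betweenness of each node: A:5, B:0, C:11, D:5, E:0, F:0, G:0.
C has the largest value, 11, making it the main broker — the node through which the most shortest paths run.

C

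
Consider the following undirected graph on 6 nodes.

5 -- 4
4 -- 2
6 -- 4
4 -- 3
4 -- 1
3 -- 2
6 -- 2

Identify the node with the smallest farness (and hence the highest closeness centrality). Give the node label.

4

Farness (sum of distances to all others) for each node — 1:9, 2:7, 3:8, 4:5, 5:9, 6:8.
The smallest farness is 5, for 4, so 4 has the highest closeness.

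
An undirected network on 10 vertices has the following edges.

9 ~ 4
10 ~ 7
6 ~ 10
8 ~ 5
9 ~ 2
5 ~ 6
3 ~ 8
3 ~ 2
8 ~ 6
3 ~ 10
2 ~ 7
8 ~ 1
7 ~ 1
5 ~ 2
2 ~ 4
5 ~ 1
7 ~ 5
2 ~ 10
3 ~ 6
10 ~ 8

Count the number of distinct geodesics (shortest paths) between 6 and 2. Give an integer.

3

The shortest distance is 2. The length-2 paths are: 6–3–2; 6–10–2; 6–5–2.
That gives 3 distinct shortest paths.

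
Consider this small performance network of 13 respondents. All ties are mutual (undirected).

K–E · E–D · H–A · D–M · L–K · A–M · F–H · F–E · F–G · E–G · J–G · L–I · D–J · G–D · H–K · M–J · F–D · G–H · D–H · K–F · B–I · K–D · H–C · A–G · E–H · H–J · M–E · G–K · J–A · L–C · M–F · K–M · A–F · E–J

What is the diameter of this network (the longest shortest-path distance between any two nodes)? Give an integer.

Eccentricity of each node (its greatest distance to any other): A:5, B:5, C:3, D:4, E:4, F:4, G:4, H:4, I:4, J:5, K:3, L:3, M:4.
The maximum eccentricity is 5, realized for instance by the pair A–B via A – H – C – L – I – B. So the diameter is 5.

5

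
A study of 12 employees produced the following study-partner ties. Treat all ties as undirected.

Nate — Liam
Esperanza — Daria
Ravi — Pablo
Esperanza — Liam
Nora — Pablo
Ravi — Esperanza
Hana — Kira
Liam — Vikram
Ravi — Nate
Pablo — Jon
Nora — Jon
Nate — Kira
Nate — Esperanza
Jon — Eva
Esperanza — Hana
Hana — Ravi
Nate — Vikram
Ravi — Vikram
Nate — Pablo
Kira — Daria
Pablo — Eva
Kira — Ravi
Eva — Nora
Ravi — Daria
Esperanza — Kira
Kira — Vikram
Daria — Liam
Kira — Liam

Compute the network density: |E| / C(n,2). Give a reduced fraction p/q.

14/33

There are 28 edges and 12 nodes, so the maximum possible is C(12,2) = 66.
Density = 28/66 = 14/33.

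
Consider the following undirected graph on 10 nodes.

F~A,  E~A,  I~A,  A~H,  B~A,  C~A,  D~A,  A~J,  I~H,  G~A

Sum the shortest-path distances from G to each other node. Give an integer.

17

Distances from G: A:1, B:2, C:2, D:2, E:2, F:2, H:2, I:2, J:2.
Sum = 1 + 2 + 2 + 2 + 2 + 2 + 2 + 2 + 2 = 17.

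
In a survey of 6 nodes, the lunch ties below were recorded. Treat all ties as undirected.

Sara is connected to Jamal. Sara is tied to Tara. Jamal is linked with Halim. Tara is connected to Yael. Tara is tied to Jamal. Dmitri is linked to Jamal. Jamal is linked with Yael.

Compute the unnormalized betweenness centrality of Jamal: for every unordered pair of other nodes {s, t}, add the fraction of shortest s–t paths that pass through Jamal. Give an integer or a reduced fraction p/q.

15/2

Pairs whose geodesics pass through Jamal — Dmitri–Sara: 1; Dmitri–Yael: 1; Dmitri–Tara: 1; Dmitri–Halim: 1; Sara–Yael: 1/2; Sara–Halim: 1; Yael–Halim: 1; Tara–Halim: 1.
All other pairs contribute 0.
Summing the contributions gives betweenness(Jamal) = 15/2.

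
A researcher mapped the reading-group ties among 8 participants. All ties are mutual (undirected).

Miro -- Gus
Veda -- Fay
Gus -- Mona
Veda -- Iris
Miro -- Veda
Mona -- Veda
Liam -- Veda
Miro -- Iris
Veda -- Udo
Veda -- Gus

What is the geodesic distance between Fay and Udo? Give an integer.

2

One shortest route is Fay – Veda – Udo, which uses 2 edges, and Fay and Udo are not directly tied, so nothing shorter exists. So d(Fay,Udo) = 2.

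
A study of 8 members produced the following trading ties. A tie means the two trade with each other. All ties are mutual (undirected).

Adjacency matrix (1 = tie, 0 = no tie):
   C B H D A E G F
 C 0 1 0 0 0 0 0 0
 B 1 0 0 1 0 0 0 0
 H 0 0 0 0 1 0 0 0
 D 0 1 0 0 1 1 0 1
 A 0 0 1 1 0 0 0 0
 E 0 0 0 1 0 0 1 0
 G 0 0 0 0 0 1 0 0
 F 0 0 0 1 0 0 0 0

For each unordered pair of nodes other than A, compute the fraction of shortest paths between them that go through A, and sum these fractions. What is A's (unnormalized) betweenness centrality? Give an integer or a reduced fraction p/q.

Pairs whose geodesics pass through A — C–H: 1; B–H: 1; H–D: 1; H–E: 1; H–G: 1; H–F: 1.
All other pairs contribute 0.
Summing the contributions gives betweenness(A) = 6.

6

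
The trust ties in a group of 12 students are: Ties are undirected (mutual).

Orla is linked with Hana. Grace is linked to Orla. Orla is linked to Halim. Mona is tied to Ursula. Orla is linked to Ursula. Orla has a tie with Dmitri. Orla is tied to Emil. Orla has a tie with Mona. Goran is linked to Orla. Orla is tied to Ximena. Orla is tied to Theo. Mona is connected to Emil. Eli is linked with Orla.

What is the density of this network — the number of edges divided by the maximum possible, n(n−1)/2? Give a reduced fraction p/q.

13/66

There are 13 edges and 12 nodes, so the maximum possible is C(12,2) = 66.
Density = 13/66.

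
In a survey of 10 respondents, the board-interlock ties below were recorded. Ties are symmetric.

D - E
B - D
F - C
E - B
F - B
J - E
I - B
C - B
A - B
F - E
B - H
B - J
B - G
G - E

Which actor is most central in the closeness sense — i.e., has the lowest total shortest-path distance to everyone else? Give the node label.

B

Farness (sum of distances to all others) for each node — A:17, B:9, C:16, D:16, E:13, F:15, G:16, H:17, I:17, J:16.
The smallest farness is 9, for B, so B has the highest closeness.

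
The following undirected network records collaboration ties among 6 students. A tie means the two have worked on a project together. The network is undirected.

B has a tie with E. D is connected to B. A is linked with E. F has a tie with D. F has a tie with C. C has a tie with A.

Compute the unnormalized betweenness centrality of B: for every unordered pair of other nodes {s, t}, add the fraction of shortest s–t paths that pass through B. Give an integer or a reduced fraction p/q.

Pairs whose geodesics pass through B — F–E: 1/2; A–D: 1/2; E–D: 1.
All other pairs contribute 0.
Summing the contributions gives betweenness(B) = 2.

2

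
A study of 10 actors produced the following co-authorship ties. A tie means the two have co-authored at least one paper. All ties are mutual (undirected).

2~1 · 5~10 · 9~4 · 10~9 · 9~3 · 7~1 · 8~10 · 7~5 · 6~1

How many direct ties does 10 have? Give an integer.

10 is directly tied to 5, 8, and 9. That is 3 neighbors, so the degree of 10 is 3.

3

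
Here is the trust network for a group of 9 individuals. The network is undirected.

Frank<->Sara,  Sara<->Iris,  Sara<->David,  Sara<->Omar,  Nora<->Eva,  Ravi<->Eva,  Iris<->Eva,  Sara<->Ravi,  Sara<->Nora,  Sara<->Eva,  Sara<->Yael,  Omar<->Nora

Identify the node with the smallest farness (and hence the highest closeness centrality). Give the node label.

Farness (sum of distances to all others) for each node — David:15, Eva:12, Frank:15, Iris:14, Nora:13, Omar:14, Ravi:14, Sara:8, Yael:15.
The smallest farness is 8, for Sara, so Sara has the highest closeness.

Sara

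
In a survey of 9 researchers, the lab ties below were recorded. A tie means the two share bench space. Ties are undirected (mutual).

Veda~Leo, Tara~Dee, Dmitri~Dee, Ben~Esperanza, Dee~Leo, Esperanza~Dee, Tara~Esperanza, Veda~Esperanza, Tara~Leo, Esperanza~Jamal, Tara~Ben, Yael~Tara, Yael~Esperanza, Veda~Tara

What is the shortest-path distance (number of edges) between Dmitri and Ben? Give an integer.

One shortest route is Dmitri – Dee – Esperanza – Ben, which uses 3 edges, and at distance 2 from Dmitri we only reach {Esperanza, Leo, Tara}, which does not include Ben. So d(Dmitri,Ben) = 3.

3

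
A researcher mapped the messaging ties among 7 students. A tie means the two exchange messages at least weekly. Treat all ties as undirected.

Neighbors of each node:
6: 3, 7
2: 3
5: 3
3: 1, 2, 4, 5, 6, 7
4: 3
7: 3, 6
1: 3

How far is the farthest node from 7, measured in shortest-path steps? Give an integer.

2

Distances from 7: 1:2, 2:2, 3:1, 4:2, 5:2, 6:1.
The largest is 2 (to 1, 2, 4, and 5), so the eccentricity of 7 is 2.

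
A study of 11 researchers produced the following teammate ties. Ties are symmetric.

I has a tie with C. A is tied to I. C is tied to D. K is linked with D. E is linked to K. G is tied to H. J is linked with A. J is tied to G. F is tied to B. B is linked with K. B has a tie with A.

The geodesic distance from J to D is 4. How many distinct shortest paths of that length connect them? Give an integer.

The shortest distance is 4. The length-4 paths are: J–A–B–K–D; J–A–I–C–D.
That gives 2 distinct shortest paths.

2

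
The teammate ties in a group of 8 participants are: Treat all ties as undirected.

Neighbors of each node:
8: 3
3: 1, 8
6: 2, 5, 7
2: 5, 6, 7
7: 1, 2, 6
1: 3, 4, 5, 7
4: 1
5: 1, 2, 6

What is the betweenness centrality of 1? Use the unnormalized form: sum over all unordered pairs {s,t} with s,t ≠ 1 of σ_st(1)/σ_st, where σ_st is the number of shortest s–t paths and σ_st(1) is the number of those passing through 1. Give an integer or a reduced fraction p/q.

Pairs whose geodesics pass through 1 — 6–3: 2/2; 6–8: 2/2; 6–4: 2/2; 2–3: 2/2; 2–8: 2/2; 2–4: 2/2; 5–7: 1/3; 5–3: 1; 5–8: 1; 5–4: 1; 7–3: 1; 7–8: 1; 7–4: 1; 3–4: 1 … (+1 more pairs).
All other pairs contribute 0.
Summing the contributions gives betweenness(1) = 43/3.

43/3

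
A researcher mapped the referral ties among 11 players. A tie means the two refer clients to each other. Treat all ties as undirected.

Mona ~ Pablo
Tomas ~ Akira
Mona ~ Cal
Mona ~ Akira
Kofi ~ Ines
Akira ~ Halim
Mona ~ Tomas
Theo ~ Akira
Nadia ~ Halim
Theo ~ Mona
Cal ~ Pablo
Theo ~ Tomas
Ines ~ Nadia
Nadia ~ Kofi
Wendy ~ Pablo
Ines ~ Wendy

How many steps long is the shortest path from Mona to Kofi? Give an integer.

4

One shortest route is Mona – Pablo – Wendy – Ines – Kofi, which uses 4 edges, and at distance 3 from Mona we only reach {Ines, Nadia}, which does not include Kofi. So d(Mona,Kofi) = 4.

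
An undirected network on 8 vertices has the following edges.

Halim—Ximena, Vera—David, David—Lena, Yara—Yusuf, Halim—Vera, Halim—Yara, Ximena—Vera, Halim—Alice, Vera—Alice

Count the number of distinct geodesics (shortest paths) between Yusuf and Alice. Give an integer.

1

The shortest distance is 3, and the only length-3 path is Yusuf–Yara–Halim–Alice. So there is exactly 1 shortest path.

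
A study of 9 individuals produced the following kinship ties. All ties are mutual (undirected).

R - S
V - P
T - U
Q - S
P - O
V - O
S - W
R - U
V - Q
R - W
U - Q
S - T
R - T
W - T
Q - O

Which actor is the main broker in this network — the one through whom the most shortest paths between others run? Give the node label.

Q

Unnormalized betweenness of each node: O:3, P:0, Q:46/3, R:5/6, S:8, T:5/6, U:4, V:3, W:0.
Q has the largest value, 46/3, making it the main broker — the node through which the most shortest paths run.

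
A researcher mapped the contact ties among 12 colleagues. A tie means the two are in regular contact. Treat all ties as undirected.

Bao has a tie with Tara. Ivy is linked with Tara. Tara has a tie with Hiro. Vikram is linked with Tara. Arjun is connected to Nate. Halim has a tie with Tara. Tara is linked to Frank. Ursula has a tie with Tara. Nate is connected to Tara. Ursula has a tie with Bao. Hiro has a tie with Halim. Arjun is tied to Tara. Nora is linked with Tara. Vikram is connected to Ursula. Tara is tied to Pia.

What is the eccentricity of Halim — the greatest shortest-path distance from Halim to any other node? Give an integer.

2

Distances from Halim: Arjun:2, Bao:2, Frank:2, Hiro:1, Ivy:2, Nate:2, Nora:2, Pia:2, Tara:1, Ursula:2, Vikram:2.
The largest is 2 (to Ivy, Arjun, Nora, Nate, Ursula, Vikram, Bao, Frank, and Pia), so the eccentricity of Halim is 2.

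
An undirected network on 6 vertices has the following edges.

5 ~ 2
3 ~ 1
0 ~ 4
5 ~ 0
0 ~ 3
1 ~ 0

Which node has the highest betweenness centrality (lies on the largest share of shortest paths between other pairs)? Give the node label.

0

Unnormalized betweenness of each node: 0:8, 1:0, 2:0, 3:0, 4:0, 5:4.
0 has the largest value, 8, making it the main broker — the node through which the most shortest paths run.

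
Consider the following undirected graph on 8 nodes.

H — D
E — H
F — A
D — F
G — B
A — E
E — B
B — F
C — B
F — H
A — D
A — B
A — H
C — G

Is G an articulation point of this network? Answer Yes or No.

Even without G, every remaining node can still reach every other (the residual graph is connected), so G is not a cut vertex.

No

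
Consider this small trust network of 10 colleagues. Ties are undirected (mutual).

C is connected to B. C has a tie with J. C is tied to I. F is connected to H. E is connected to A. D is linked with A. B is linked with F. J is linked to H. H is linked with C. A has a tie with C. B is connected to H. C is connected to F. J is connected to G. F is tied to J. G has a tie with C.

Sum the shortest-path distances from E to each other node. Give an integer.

23

Distances from E: A:1, B:3, C:2, D:2, F:3, G:3, H:3, I:3, J:3.
Sum = 1 + 3 + 2 + 2 + 3 + 3 + 3 + 3 + 3 = 23.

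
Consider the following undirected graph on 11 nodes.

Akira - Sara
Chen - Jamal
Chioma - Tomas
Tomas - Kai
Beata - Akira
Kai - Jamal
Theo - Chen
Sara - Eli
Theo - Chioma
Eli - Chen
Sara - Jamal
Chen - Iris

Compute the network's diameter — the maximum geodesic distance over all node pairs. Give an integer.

6

Eccentricity of each node (its greatest distance to any other): Akira:5, Beata:6, Chen:4, Chioma:6, Eli:4, Iris:5, Jamal:3, Kai:4, Sara:4, Theo:5, Tomas:5.
The maximum eccentricity is 6, realized for instance by the pair Chioma–Beata via Chioma – Theo – Chen – Jamal – Sara – Akira – Beata. So the diameter is 6.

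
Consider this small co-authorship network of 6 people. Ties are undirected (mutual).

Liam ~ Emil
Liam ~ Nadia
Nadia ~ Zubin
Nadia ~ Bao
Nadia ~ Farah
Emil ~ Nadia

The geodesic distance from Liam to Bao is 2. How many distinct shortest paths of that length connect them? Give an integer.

1

The shortest distance is 2, and the only length-2 path is Liam–Nadia–Bao. So there is exactly 1 shortest path.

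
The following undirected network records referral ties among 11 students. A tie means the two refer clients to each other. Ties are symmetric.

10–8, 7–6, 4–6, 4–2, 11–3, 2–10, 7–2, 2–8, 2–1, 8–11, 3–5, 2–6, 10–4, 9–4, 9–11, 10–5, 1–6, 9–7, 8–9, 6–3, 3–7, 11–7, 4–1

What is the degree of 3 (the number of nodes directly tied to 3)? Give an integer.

4

3 is directly tied to 5, 6, 7, and 11. That is 4 neighbors, so the degree of 3 is 4.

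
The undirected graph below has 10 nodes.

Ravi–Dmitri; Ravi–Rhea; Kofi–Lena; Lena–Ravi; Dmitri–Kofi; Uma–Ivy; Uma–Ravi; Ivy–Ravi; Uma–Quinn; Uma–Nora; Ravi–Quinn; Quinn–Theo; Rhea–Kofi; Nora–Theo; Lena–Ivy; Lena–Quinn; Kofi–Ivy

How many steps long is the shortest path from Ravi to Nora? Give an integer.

2

One shortest route is Ravi – Uma – Nora, which uses 2 edges, and Ravi and Nora are not directly tied, so nothing shorter exists. So d(Ravi,Nora) = 2.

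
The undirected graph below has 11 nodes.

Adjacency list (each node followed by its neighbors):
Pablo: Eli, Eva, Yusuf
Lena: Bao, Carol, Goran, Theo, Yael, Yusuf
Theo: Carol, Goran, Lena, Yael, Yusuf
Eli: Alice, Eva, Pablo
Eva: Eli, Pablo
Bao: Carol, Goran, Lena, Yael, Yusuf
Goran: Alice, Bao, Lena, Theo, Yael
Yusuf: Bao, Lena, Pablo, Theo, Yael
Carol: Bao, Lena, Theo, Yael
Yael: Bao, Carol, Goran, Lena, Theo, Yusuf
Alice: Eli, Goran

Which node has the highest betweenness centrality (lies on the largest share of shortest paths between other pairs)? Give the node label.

Unnormalized betweenness of each node: Alice:47/10, Bao:43/20, Carol:1/5, Eli:17/5, Eva:0, Goran:17/2, Lena:47/20, Pablo:97/10, Theo:43/20, Yael:47/20, Yusuf:27/2.
Yusuf has the largest value, 27/2, making it the main broker — the node through which the most shortest paths run.

Yusuf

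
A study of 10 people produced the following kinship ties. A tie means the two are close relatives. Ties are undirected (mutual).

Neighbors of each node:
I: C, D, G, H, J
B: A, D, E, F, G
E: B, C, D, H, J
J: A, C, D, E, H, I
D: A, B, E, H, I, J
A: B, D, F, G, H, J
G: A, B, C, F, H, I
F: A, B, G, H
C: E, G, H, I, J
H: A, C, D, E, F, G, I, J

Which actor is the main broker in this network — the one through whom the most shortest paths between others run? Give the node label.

H

Unnormalized betweenness of each node: A:28/15, B:5/3, C:5/6, D:107/60, E:77/60, F:1/5, G:167/60, H:9/2, I:3/4, J:4/3.
H has the largest value, 9/2, making it the main broker — the node through which the most shortest paths run.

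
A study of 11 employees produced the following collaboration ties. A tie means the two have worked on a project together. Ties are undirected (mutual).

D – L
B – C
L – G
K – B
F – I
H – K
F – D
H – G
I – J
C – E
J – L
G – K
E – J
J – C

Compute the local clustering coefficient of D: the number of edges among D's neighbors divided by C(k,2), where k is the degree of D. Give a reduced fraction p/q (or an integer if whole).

0

D's neighbors: F and L (k = 2).
Possible neighbor pairs: C(2,2) = 1. Edges among them: none → e = 0.
Clustering(D) = 0/1.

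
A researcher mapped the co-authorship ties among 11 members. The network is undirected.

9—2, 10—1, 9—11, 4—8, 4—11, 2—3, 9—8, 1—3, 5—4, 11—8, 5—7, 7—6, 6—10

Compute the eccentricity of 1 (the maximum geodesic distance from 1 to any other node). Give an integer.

Distances from 1: 2:2, 3:1, 4:5, 5:4, 6:2, 7:3, 8:4, 9:3, 10:1, 11:4.
The largest is 5 (to 4), so the eccentricity of 1 is 5.

5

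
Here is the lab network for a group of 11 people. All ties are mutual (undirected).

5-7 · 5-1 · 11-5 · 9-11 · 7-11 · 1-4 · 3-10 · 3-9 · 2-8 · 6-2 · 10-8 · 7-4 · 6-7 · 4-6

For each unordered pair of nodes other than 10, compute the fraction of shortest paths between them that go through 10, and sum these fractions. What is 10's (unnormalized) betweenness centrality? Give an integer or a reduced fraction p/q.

9/2

Pairs whose geodesics pass through 10 — 8–11: 1/2; 8–9: 1; 8–3: 1; 2–9: 1/2; 2–3: 1; 6–3: 1/2.
All other pairs contribute 0.
Summing the contributions gives betweenness(10) = 9/2.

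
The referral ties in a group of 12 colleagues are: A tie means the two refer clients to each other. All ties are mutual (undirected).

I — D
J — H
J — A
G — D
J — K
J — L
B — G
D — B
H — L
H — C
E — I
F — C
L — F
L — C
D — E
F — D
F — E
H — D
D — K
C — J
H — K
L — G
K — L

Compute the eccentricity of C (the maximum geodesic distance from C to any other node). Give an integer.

Distances from C: A:2, B:3, D:2, E:2, F:1, G:2, H:1, I:3, J:1, K:2, L:1.
The largest is 3 (to I and B), so the eccentricity of C is 3.

3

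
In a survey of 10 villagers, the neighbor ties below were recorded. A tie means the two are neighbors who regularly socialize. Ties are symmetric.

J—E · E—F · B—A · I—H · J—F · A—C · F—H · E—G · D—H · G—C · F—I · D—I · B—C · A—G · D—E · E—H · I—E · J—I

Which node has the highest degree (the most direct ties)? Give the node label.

E

Degrees — A:3, B:2, C:3, D:3, E:6, F:4, G:3, H:4, I:5, J:3.
The maximum is 6, attained only by E.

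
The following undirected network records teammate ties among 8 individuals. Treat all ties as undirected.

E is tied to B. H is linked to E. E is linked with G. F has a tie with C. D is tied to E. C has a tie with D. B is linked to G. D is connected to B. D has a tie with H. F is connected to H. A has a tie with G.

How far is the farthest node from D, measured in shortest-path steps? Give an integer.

Distances from D: A:3, B:1, C:1, E:1, F:2, G:2, H:1.
The largest is 3 (to A), so the eccentricity of D is 3.

3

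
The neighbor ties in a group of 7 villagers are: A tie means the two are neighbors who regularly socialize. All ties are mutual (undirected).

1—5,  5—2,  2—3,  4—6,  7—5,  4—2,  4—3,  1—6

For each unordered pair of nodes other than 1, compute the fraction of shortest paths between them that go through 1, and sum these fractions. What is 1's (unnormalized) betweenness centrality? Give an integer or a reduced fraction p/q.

Pairs whose geodesics pass through 1 — 5–6: 1; 7–6: 1.
All other pairs contribute 0.
Summing the contributions gives betweenness(1) = 2.

2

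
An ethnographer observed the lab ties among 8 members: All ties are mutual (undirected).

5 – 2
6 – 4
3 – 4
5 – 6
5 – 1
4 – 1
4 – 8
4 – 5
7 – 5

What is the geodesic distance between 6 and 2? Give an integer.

2

One shortest route is 6 – 5 – 2, which uses 2 edges, and 6 and 2 are not directly tied, so nothing shorter exists. So d(6,2) = 2.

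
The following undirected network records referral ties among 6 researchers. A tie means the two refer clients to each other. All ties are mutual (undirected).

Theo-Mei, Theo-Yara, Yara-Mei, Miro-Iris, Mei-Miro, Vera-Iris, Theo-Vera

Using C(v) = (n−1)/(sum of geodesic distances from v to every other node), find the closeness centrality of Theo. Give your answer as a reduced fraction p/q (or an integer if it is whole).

Distances from Theo: Iris:2, Mei:1, Miro:2, Vera:1, Yara:1. Sum = 7.
n = 6, so closeness = 5/7.

5/7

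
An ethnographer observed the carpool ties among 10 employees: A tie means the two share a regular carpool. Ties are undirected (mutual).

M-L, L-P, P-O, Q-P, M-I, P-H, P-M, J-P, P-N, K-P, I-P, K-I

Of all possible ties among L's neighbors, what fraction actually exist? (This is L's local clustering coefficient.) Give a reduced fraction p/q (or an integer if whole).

1

L's neighbors: M and P (k = 2).
Possible neighbor pairs: C(2,2) = 1. Edges among them: M–P → e = 1.
Clustering(L) = 1/1.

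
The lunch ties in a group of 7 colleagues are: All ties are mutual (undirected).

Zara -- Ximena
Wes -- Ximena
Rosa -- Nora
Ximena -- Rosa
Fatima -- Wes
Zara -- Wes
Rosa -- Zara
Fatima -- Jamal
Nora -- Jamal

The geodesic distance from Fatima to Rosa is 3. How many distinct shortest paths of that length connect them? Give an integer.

The shortest distance is 3. The length-3 paths are: Fatima–Jamal–Nora–Rosa; Fatima–Wes–Zara–Rosa; Fatima–Wes–Ximena–Rosa.
That gives 3 distinct shortest paths.

3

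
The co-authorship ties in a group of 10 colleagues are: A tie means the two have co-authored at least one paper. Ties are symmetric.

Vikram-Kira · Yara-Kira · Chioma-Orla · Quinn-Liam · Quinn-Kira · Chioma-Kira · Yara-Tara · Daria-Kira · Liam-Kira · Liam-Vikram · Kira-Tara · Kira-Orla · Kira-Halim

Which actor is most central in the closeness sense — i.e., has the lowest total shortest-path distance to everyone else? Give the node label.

Farness (sum of distances to all others) for each node — Chioma:16, Daria:17, Halim:17, Kira:9, Liam:15, Orla:16, Quinn:16, Tara:16, Vikram:16, Yara:16.
The smallest farness is 9, for Kira, so Kira has the highest closeness.

Kira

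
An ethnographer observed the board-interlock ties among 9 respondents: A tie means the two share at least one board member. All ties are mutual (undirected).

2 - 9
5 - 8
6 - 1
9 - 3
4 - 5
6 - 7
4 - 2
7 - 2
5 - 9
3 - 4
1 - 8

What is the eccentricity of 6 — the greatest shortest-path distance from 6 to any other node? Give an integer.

4

Distances from 6: 1:1, 2:2, 3:4, 4:3, 5:3, 7:1, 8:2, 9:3.
The largest is 4 (to 3), so the eccentricity of 6 is 4.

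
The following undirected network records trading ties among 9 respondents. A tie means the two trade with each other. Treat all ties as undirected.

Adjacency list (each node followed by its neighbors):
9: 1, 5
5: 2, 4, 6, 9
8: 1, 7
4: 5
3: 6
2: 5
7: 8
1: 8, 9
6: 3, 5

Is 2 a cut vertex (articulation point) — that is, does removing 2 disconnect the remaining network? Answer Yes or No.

Even without 2, every remaining node can still reach every other (the residual graph is connected), so 2 is not a cut vertex.

No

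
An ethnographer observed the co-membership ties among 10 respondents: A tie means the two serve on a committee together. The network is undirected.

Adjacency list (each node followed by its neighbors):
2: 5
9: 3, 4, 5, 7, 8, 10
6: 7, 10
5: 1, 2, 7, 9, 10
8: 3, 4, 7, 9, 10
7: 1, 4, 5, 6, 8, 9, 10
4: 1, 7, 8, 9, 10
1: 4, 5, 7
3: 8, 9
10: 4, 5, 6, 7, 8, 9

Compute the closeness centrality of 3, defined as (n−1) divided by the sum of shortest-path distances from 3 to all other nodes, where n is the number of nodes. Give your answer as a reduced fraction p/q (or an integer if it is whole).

9/19

Distances from 3: 1:3, 2:3, 4:2, 5:2, 6:3, 7:2, 8:1, 9:1, 10:2. Sum = 19.
n = 10, so closeness = 9/19.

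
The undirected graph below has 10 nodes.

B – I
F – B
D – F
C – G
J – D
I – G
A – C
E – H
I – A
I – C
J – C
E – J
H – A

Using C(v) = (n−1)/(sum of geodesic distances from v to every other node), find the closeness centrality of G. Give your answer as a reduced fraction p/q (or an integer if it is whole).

Distances from G: A:2, B:2, C:1, D:3, E:3, F:3, H:3, I:1, J:2. Sum = 20.
n = 10, so closeness = 9/20.

9/20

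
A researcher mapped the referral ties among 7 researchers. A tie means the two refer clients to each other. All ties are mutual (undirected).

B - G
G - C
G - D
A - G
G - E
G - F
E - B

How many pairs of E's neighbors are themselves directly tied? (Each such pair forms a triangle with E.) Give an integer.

E's neighbors: B and G.
Neighbor pairs that are themselves tied: E–B–G. Each forms one triangle with E, for 1 in total.

1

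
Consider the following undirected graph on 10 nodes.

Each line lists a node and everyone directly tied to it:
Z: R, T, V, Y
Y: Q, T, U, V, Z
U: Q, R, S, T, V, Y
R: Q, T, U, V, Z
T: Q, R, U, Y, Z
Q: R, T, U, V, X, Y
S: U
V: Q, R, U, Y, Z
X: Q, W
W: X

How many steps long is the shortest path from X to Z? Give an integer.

One shortest route is X – Q – R – Z, which uses 3 edges, and at distance 2 from X we only reach {R, T, U, V, Y}, which does not include Z. So d(X,Z) = 3.

3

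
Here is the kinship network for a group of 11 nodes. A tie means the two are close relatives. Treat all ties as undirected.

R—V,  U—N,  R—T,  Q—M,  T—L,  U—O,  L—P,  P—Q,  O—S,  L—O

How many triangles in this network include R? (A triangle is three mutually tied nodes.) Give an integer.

R's neighbors are T and V, but none of them are tied to each other, so no triangle contains R.

0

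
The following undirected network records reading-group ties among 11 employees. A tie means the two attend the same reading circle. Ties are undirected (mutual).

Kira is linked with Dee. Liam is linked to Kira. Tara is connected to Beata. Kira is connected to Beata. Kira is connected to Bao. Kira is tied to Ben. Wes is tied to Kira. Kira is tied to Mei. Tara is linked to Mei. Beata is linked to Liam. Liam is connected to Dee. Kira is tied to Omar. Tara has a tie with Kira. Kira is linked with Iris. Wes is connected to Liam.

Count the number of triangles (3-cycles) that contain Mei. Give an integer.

1

Mei's neighbors: Kira and Tara.
Neighbor pairs that are themselves tied: Mei–Kira–Tara. Each forms one triangle with Mei, for 1 in total.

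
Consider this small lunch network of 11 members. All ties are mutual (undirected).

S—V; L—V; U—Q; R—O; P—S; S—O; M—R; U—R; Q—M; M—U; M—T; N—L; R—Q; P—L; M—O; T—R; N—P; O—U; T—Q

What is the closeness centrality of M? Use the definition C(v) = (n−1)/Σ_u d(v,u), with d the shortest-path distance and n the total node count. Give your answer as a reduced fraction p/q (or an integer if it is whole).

Distances from M: L:4, N:4, O:1, P:3, Q:1, R:1, S:2, T:1, U:1, V:3. Sum = 21.
n = 11, so closeness = 10/21.

10/21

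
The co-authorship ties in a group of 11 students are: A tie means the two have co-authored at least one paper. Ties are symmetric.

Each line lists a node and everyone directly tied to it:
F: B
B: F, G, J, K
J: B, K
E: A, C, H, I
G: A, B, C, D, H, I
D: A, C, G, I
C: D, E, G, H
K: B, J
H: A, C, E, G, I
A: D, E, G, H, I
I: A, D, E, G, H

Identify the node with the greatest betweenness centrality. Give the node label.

Unnormalized betweenness of each node: A:11/6, B:23, C:11/6, D:1/2, E:1/2, F:0, G:99/4, H:7/4, I:11/6, J:0, K:0.
G has the largest value, 99/4, making it the main broker — the node through which the most shortest paths run.

G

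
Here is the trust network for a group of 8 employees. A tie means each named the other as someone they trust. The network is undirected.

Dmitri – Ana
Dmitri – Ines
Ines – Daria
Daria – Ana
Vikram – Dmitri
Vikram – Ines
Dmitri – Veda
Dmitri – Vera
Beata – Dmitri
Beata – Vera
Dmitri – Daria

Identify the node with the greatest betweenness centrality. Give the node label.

Dmitri

Unnormalized betweenness of each node: Ana:0, Beata:0, Daria:1/2, Dmitri:16, Ines:1/2, Veda:0, Vera:0, Vikram:0.
Dmitri has the largest value, 16, making it the main broker — the node through which the most shortest paths run.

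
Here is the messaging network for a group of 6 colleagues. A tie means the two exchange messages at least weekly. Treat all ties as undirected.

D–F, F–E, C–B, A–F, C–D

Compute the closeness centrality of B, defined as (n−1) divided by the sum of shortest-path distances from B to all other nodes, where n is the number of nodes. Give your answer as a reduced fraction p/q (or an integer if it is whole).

Distances from B: A:4, C:1, D:2, E:4, F:3. Sum = 14.
n = 6, so closeness = 5/14.

5/14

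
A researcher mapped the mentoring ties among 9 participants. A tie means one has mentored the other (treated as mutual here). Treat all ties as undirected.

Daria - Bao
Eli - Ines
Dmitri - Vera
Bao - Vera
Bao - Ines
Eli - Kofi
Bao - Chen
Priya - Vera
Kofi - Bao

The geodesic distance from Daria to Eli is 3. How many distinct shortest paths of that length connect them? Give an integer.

2

The shortest distance is 3. The length-3 paths are: Daria–Bao–Kofi–Eli; Daria–Bao–Ines–Eli.
That gives 2 distinct shortest paths.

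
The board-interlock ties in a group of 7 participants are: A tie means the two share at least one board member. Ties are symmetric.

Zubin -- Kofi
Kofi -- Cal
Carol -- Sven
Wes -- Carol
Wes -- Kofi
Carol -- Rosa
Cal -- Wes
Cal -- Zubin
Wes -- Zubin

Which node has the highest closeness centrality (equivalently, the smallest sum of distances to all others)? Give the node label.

Wes

Farness (sum of distances to all others) for each node — Cal:11, Carol:9, Kofi:11, Rosa:14, Sven:14, Wes:8, Zubin:11.
The smallest farness is 8, for Wes, so Wes has the highest closeness.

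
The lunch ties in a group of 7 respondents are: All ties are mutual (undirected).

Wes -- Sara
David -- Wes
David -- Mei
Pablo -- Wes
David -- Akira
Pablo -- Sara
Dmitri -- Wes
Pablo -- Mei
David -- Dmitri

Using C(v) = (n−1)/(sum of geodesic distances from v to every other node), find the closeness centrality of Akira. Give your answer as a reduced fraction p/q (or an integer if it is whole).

6/13

Distances from Akira: David:1, Dmitri:2, Mei:2, Pablo:3, Sara:3, Wes:2. Sum = 13.
n = 7, so closeness = 6/13.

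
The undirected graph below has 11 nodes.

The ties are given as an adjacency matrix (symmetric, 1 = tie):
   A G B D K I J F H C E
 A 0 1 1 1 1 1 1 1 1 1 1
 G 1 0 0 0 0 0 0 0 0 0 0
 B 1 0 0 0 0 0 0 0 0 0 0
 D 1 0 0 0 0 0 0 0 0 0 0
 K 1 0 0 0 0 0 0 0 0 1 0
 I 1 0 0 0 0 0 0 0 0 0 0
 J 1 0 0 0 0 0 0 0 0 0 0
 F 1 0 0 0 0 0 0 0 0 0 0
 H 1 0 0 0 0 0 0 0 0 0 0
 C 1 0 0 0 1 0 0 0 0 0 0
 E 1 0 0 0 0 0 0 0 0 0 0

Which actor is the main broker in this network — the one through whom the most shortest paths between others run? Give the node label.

Unnormalized betweenness of each node: A:44, B:0, C:0, D:0, E:0, F:0, G:0, H:0, I:0, J:0, K:0.
A has the largest value, 44, making it the main broker — the node through which the most shortest paths run.

A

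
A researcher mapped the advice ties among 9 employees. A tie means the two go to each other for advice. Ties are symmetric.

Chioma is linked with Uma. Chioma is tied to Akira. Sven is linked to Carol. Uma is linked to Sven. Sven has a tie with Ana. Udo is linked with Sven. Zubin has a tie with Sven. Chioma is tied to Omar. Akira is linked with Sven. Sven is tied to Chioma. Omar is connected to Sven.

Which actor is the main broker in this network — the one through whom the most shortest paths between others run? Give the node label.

Unnormalized betweenness of each node: Akira:0, Ana:0, Carol:0, Chioma:3/2, Omar:0, Sven:47/2, Udo:0, Uma:0, Zubin:0.
Sven has the largest value, 47/2, making it the main broker — the node through which the most shortest paths run.

Sven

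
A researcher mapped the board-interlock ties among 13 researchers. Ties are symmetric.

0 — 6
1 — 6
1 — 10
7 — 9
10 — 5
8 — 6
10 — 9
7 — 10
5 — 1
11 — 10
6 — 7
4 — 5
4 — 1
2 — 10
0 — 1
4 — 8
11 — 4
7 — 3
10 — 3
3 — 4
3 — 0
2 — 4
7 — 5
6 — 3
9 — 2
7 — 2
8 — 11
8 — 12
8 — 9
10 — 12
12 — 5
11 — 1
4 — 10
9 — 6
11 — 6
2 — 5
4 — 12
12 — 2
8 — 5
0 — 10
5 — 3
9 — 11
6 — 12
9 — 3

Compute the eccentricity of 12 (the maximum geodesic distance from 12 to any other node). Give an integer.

Distances from 12: 0:2, 1:2, 2:1, 3:2, 4:1, 5:1, 6:1, 7:2, 8:1, 9:2, 10:1, 11:2.
The largest is 2 (to 1, 3, 7, 9, 0, and 11), so the eccentricity of 12 is 2.

2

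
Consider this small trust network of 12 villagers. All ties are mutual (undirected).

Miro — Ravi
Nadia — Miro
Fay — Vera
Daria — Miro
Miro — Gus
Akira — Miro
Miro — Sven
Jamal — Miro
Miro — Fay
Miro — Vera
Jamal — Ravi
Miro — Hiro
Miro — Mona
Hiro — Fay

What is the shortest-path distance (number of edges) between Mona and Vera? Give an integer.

One shortest route is Mona – Miro – Vera, which uses 2 edges, and Mona and Vera are not directly tied, so nothing shorter exists. So d(Mona,Vera) = 2.

2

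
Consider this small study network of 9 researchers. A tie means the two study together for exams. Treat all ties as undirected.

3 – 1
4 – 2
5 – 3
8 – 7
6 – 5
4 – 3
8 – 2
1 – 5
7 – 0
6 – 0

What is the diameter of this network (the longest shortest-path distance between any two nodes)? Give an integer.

Eccentricity of each node (its greatest distance to any other): 0:4, 1:4, 2:4, 3:4, 4:4, 5:4, 6:4, 7:4, 8:4.
The maximum eccentricity is 4, realized for instance by the pair 0–4 via 0 – 7 – 8 – 2 – 4. So the diameter is 4.

4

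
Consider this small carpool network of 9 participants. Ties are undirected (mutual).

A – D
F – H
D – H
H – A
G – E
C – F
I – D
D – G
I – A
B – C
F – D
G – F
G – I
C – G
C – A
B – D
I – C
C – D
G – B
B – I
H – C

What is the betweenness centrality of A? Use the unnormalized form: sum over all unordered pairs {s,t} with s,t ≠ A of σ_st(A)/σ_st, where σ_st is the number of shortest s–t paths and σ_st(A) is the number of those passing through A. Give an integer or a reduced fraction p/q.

Pairs whose geodesics pass through A — I–H: 1/3.
All other pairs contribute 0.
Summing the contributions gives betweenness(A) = 1/3.

1/3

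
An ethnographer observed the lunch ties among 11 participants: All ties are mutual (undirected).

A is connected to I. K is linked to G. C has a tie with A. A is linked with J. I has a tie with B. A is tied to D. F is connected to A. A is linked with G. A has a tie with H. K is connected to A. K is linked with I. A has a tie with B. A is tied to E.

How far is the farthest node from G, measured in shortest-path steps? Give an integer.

Distances from G: A:1, B:2, C:2, D:2, E:2, F:2, H:2, I:2, J:2, K:1.
The largest is 2 (to C, H, D, E, F, I, B, and J), so the eccentricity of G is 2.

2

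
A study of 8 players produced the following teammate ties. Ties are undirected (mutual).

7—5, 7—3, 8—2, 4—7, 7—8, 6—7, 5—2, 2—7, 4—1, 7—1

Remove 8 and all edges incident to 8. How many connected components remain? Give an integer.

8's neighbors (2 and 7) remain reachable from one another through other ties, so the rest of the network stays in one piece.

1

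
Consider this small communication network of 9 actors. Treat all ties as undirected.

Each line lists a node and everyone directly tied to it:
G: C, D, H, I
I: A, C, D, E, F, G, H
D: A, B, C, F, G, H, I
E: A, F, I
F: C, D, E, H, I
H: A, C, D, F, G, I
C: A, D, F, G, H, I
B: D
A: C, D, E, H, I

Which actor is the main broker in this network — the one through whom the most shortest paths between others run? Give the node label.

D

Unnormalized betweenness of each node: A:4/3, B:0, C:7/10, D:77/10, E:1/5, F:4/3, G:0, H:7/10, I:91/30.
D has the largest value, 77/10, making it the main broker — the node through which the most shortest paths run.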